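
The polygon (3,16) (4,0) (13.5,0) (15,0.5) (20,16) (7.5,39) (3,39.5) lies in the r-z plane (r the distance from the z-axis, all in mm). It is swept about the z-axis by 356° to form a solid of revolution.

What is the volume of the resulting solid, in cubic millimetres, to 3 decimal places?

Volume = 28378.024 mm³

Profile (r,z), 7 vertices: (3,16) (4,0) (13.5,0) (15,0.5) (20,16) (7.5,39) (3,39.5)
edge 0: (3,16)→(4,0)  cross = 3·0 − 4·16 = -64.0000; (r_i+r_j)·cross = 7·-64.0000 = -448.0000
edge 1: (4,0)→(13.5,0)  cross = 4·0 − 13.5·0 = 0.0000; (r_i+r_j)·cross = 17.5·0.0000 = 0.0000
edge 2: (13.5,0)→(15,0.5)  cross = 13.5·0.5 − 15·0 = 6.7500; (r_i+r_j)·cross = 28.5·6.7500 = 192.3750
edge 3: (15,0.5)→(20,16)  cross = 15·16 − 20·0.5 = 230.0000; (r_i+r_j)·cross = 35·230.0000 = 8050.0000
edge 4: (20,16)→(7.5,39)  cross = 20·39 − 7.5·16 = 660.0000; (r_i+r_j)·cross = 27.5·660.0000 = 18150.0000
edge 5: (7.5,39)→(3,39.5)  cross = 7.5·39.5 − 3·39 = 179.2500; (r_i+r_j)·cross = 10.5·179.2500 = 1882.1250
edge 6: (3,39.5)→(3,16)  cross = 3·16 − 3·39.5 = -70.5000; (r_i+r_j)·cross = 6·-70.5000 = -423.0000
Σcross = 941.5000 → A = |Σcross|/2 = 470.7500 mm²
Σ(r_i+r_j)·cross = 27403.5000 → first moment M = |Σ|/6 = 4567.2500
R_c = M/A = 4567.2500/470.7500 = 9.7021 mm
θ = 356° = 6.213372 rad
V = θ·R_c·A = 6.213372·9.7021·470.7500 = 28378.024 mm³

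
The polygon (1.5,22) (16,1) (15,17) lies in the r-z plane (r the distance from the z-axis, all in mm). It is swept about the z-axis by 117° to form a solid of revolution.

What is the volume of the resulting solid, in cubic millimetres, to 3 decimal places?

Volume = 2333.876 mm³

Profile (r,z), 3 vertices: (1.5,22) (16,1) (15,17)
edge 0: (1.5,22)→(16,1)  cross = 1.5·1 − 16·22 = -350.5000; (r_i+r_j)·cross = 17.5·-350.5000 = -6133.7500
edge 1: (16,1)→(15,17)  cross = 16·17 − 15·1 = 257.0000; (r_i+r_j)·cross = 31·257.0000 = 7967.0000
edge 2: (15,17)→(1.5,22)  cross = 15·22 − 1.5·17 = 304.5000; (r_i+r_j)·cross = 16.5·304.5000 = 5024.2500
Σcross = 211.0000 → A = |Σcross|/2 = 105.5000 mm²
Σ(r_i+r_j)·cross = 6857.5000 → first moment M = |Σ|/6 = 1142.9167
R_c = M/A = 1142.9167/105.5000 = 10.8333 mm
θ = 117° = 2.042035 rad
V = θ·R_c·A = 2.042035·10.8333·105.5000 = 2333.876 mm³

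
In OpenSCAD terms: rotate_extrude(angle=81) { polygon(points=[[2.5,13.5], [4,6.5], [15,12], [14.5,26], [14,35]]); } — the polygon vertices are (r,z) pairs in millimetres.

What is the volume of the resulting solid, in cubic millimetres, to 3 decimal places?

Profile (r,z), 5 vertices: (2.5,13.5) (4,6.5) (15,12) (14.5,26) (14,35)
edge 0: (2.5,13.5)→(4,6.5)  cross = 2.5·6.5 − 4·13.5 = -37.7500; (r_i+r_j)·cross = 6.5·-37.7500 = -245.3750
edge 1: (4,6.5)→(15,12)  cross = 4·12 − 15·6.5 = -49.5000; (r_i+r_j)·cross = 19·-49.5000 = -940.5000
edge 2: (15,12)→(14.5,26)  cross = 15·26 − 14.5·12 = 216.0000; (r_i+r_j)·cross = 29.5·216.0000 = 6372.0000
edge 3: (14.5,26)→(14,35)  cross = 14.5·35 − 14·26 = 143.5000; (r_i+r_j)·cross = 28.5·143.5000 = 4089.7500
edge 4: (14,35)→(2.5,13.5)  cross = 14·13.5 − 2.5·35 = 101.5000; (r_i+r_j)·cross = 16.5·101.5000 = 1674.7500
Σcross = 373.7500 → A = |Σcross|/2 = 186.8750 mm²
Σ(r_i+r_j)·cross = 10950.6250 → first moment M = |Σ|/6 = 1825.1042
R_c = M/A = 1825.1042/186.8750 = 9.7664 mm
θ = 81° = 1.413717 rad
V = θ·R_c·A = 1.413717·9.7664·186.8750 = 2580.180 mm³

Volume = 2580.180 mm³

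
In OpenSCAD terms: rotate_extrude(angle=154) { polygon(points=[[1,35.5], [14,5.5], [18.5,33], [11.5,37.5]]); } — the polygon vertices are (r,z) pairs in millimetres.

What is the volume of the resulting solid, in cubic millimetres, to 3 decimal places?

Volume = 8241.488 mm³

Profile (r,z), 4 vertices: (1,35.5) (14,5.5) (18.5,33) (11.5,37.5)
edge 0: (1,35.5)→(14,5.5)  cross = 1·5.5 − 14·35.5 = -491.5000; (r_i+r_j)·cross = 15·-491.5000 = -7372.5000
edge 1: (14,5.5)→(18.5,33)  cross = 14·33 − 18.5·5.5 = 360.2500; (r_i+r_j)·cross = 32.5·360.2500 = 11708.1250
edge 2: (18.5,33)→(11.5,37.5)  cross = 18.5·37.5 − 11.5·33 = 314.2500; (r_i+r_j)·cross = 30·314.2500 = 9427.5000
edge 3: (11.5,37.5)→(1,35.5)  cross = 11.5·35.5 − 1·37.5 = 370.7500; (r_i+r_j)·cross = 12.5·370.7500 = 4634.3750
Σcross = 553.7500 → A = |Σcross|/2 = 276.8750 mm²
Σ(r_i+r_j)·cross = 18397.5000 → first moment M = |Σ|/6 = 3066.2500
R_c = M/A = 3066.2500/276.8750 = 11.0745 mm
θ = 154° = 2.687807 rad
V = θ·R_c·A = 2.687807·11.0745·276.8750 = 8241.488 mm³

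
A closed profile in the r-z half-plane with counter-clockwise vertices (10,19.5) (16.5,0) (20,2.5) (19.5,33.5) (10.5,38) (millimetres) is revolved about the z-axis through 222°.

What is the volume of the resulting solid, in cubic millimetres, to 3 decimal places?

Profile (r,z), 5 vertices: (10,19.5) (16.5,0) (20,2.5) (19.5,33.5) (10.5,38)
edge 0: (10,19.5)→(16.5,0)  cross = 10·0 − 16.5·19.5 = -321.7500; (r_i+r_j)·cross = 26.5·-321.7500 = -8526.3750
edge 1: (16.5,0)→(20,2.5)  cross = 16.5·2.5 − 20·0 = 41.2500; (r_i+r_j)·cross = 36.5·41.2500 = 1505.6250
edge 2: (20,2.5)→(19.5,33.5)  cross = 20·33.5 − 19.5·2.5 = 621.2500; (r_i+r_j)·cross = 39.5·621.2500 = 24539.3750
edge 3: (19.5,33.5)→(10.5,38)  cross = 19.5·38 − 10.5·33.5 = 389.2500; (r_i+r_j)·cross = 30·389.2500 = 11677.5000
edge 4: (10.5,38)→(10,19.5)  cross = 10.5·19.5 − 10·38 = -175.2500; (r_i+r_j)·cross = 20.5·-175.2500 = -3592.6250
Σcross = 554.7500 → A = |Σcross|/2 = 277.3750 mm²
Σ(r_i+r_j)·cross = 25603.5000 → first moment M = |Σ|/6 = 4267.2500
R_c = M/A = 4267.2500/277.3750 = 15.3844 mm
θ = 222° = 3.874631 rad
V = θ·R_c·A = 3.874631·15.3844·277.3750 = 16534.019 mm³

Volume = 16534.019 mm³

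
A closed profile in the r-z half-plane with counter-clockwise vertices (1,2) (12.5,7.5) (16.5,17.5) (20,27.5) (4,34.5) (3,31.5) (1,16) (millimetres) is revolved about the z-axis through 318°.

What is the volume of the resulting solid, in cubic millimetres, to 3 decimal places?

Profile (r,z), 7 vertices: (1,2) (12.5,7.5) (16.5,17.5) (20,27.5) (4,34.5) (3,31.5) (1,16)
edge 0: (1,2)→(12.5,7.5)  cross = 1·7.5 − 12.5·2 = -17.5000; (r_i+r_j)·cross = 13.5·-17.5000 = -236.2500
edge 1: (12.5,7.5)→(16.5,17.5)  cross = 12.5·17.5 − 16.5·7.5 = 95.0000; (r_i+r_j)·cross = 29·95.0000 = 2755.0000
edge 2: (16.5,17.5)→(20,27.5)  cross = 16.5·27.5 − 20·17.5 = 103.7500; (r_i+r_j)·cross = 36.5·103.7500 = 3786.8750
edge 3: (20,27.5)→(4,34.5)  cross = 20·34.5 − 4·27.5 = 580.0000; (r_i+r_j)·cross = 24·580.0000 = 13920.0000
edge 4: (4,34.5)→(3,31.5)  cross = 4·31.5 − 3·34.5 = 22.5000; (r_i+r_j)·cross = 7·22.5000 = 157.5000
edge 5: (3,31.5)→(1,16)  cross = 3·16 − 1·31.5 = 16.5000; (r_i+r_j)·cross = 4·16.5000 = 66.0000
edge 6: (1,16)→(1,2)  cross = 1·2 − 1·16 = -14.0000; (r_i+r_j)·cross = 2·-14.0000 = -28.0000
Σcross = 786.2500 → A = |Σcross|/2 = 393.1250 mm²
Σ(r_i+r_j)·cross = 20421.1250 → first moment M = |Σ|/6 = 3403.5208
R_c = M/A = 3403.5208/393.1250 = 8.6576 mm
θ = 318° = 5.550147 rad
V = θ·R_c·A = 5.550147·8.6576·393.1250 = 18890.041 mm³

Volume = 18890.041 mm³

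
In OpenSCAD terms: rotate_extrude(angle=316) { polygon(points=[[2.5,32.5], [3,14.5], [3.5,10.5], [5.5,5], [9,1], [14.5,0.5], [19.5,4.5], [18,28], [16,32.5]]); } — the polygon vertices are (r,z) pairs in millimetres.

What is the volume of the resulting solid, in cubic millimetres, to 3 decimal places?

Volume = 28005.816 mm³

Profile (r,z), 9 vertices: (2.5,32.5) (3,14.5) (3.5,10.5) (5.5,5) (9,1) (14.5,0.5) (19.5,4.5) (18,28) (16,32.5)
edge 0: (2.5,32.5)→(3,14.5)  cross = 2.5·14.5 − 3·32.5 = -61.2500; (r_i+r_j)·cross = 5.5·-61.2500 = -336.8750
edge 1: (3,14.5)→(3.5,10.5)  cross = 3·10.5 − 3.5·14.5 = -19.2500; (r_i+r_j)·cross = 6.5·-19.2500 = -125.1250
edge 2: (3.5,10.5)→(5.5,5)  cross = 3.5·5 − 5.5·10.5 = -40.2500; (r_i+r_j)·cross = 9·-40.2500 = -362.2500
edge 3: (5.5,5)→(9,1)  cross = 5.5·1 − 9·5 = -39.5000; (r_i+r_j)·cross = 14.5·-39.5000 = -572.7500
edge 4: (9,1)→(14.5,0.5)  cross = 9·0.5 − 14.5·1 = -10.0000; (r_i+r_j)·cross = 23.5·-10.0000 = -235.0000
edge 5: (14.5,0.5)→(19.5,4.5)  cross = 14.5·4.5 − 19.5·0.5 = 55.5000; (r_i+r_j)·cross = 34·55.5000 = 1887.0000
edge 6: (19.5,4.5)→(18,28)  cross = 19.5·28 − 18·4.5 = 465.0000; (r_i+r_j)·cross = 37.5·465.0000 = 17437.5000
edge 7: (18,28)→(16,32.5)  cross = 18·32.5 − 16·28 = 137.0000; (r_i+r_j)·cross = 34·137.0000 = 4658.0000
edge 8: (16,32.5)→(2.5,32.5)  cross = 16·32.5 − 2.5·32.5 = 438.7500; (r_i+r_j)·cross = 18.5·438.7500 = 8116.8750
Σcross = 926.0000 → A = |Σcross|/2 = 463.0000 mm²
Σ(r_i+r_j)·cross = 30467.3750 → first moment M = |Σ|/6 = 5077.8958
R_c = M/A = 5077.8958/463.0000 = 10.9674 mm
θ = 316° = 5.515240 rad
V = θ·R_c·A = 5.515240·10.9674·463.0000 = 28005.816 mm³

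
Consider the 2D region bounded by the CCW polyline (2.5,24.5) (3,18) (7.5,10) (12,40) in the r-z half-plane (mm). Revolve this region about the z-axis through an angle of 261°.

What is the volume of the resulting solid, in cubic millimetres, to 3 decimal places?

Profile (r,z), 4 vertices: (2.5,24.5) (3,18) (7.5,10) (12,40)
edge 0: (2.5,24.5)→(3,18)  cross = 2.5·18 − 3·24.5 = -28.5000; (r_i+r_j)·cross = 5.5·-28.5000 = -156.7500
edge 1: (3,18)→(7.5,10)  cross = 3·10 − 7.5·18 = -105.0000; (r_i+r_j)·cross = 10.5·-105.0000 = -1102.5000
edge 2: (7.5,10)→(12,40)  cross = 7.5·40 − 12·10 = 180.0000; (r_i+r_j)·cross = 19.5·180.0000 = 3510.0000
edge 3: (12,40)→(2.5,24.5)  cross = 12·24.5 − 2.5·40 = 194.0000; (r_i+r_j)·cross = 14.5·194.0000 = 2813.0000
Σcross = 240.5000 → A = |Σcross|/2 = 120.2500 mm²
Σ(r_i+r_j)·cross = 5063.7500 → first moment M = |Σ|/6 = 843.9583
R_c = M/A = 843.9583/120.2500 = 7.0184 mm
θ = 261° = 4.555309 rad
V = θ·R_c·A = 4.555309·7.0184·120.2500 = 3844.491 mm³

Volume = 3844.491 mm³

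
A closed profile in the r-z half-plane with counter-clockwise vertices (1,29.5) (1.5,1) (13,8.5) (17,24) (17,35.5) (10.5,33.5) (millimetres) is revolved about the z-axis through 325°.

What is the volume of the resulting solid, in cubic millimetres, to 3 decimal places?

Profile (r,z), 6 vertices: (1,29.5) (1.5,1) (13,8.5) (17,24) (17,35.5) (10.5,33.5)
edge 0: (1,29.5)→(1.5,1)  cross = 1·1 − 1.5·29.5 = -43.2500; (r_i+r_j)·cross = 2.5·-43.2500 = -108.1250
edge 1: (1.5,1)→(13,8.5)  cross = 1.5·8.5 − 13·1 = -0.2500; (r_i+r_j)·cross = 14.5·-0.2500 = -3.6250
edge 2: (13,8.5)→(17,24)  cross = 13·24 − 17·8.5 = 167.5000; (r_i+r_j)·cross = 30·167.5000 = 5025.0000
edge 3: (17,24)→(17,35.5)  cross = 17·35.5 − 17·24 = 195.5000; (r_i+r_j)·cross = 34·195.5000 = 6647.0000
edge 4: (17,35.5)→(10.5,33.5)  cross = 17·33.5 − 10.5·35.5 = 196.7500; (r_i+r_j)·cross = 27.5·196.7500 = 5410.6250
edge 5: (10.5,33.5)→(1,29.5)  cross = 10.5·29.5 − 1·33.5 = 276.2500; (r_i+r_j)·cross = 11.5·276.2500 = 3176.8750
Σcross = 792.5000 → A = |Σcross|/2 = 396.2500 mm²
Σ(r_i+r_j)·cross = 20147.7500 → first moment M = |Σ|/6 = 3357.9583
R_c = M/A = 3357.9583/396.2500 = 8.4743 mm
θ = 325° = 5.672320 rad
V = θ·R_c·A = 5.672320·8.4743·396.2500 = 19047.414 mm³

Volume = 19047.414 mm³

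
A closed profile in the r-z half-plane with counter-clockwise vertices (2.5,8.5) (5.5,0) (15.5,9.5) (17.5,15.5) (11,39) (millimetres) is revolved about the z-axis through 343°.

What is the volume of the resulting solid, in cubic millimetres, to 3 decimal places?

Profile (r,z), 5 vertices: (2.5,8.5) (5.5,0) (15.5,9.5) (17.5,15.5) (11,39)
edge 0: (2.5,8.5)→(5.5,0)  cross = 2.5·0 − 5.5·8.5 = -46.7500; (r_i+r_j)·cross = 8·-46.7500 = -374.0000
edge 1: (5.5,0)→(15.5,9.5)  cross = 5.5·9.5 − 15.5·0 = 52.2500; (r_i+r_j)·cross = 21·52.2500 = 1097.2500
edge 2: (15.5,9.5)→(17.5,15.5)  cross = 15.5·15.5 − 17.5·9.5 = 74.0000; (r_i+r_j)·cross = 33·74.0000 = 2442.0000
edge 3: (17.5,15.5)→(11,39)  cross = 17.5·39 − 11·15.5 = 512.0000; (r_i+r_j)·cross = 28.5·512.0000 = 14592.0000
edge 4: (11,39)→(2.5,8.5)  cross = 11·8.5 − 2.5·39 = -4.0000; (r_i+r_j)·cross = 13.5·-4.0000 = -54.0000
Σcross = 587.5000 → A = |Σcross|/2 = 293.7500 mm²
Σ(r_i+r_j)·cross = 17703.2500 → first moment M = |Σ|/6 = 2950.5417
R_c = M/A = 2950.5417/293.7500 = 10.0444 mm
θ = 343° = 5.986479 rad
V = θ·R_c·A = 5.986479·10.0444·293.7500 = 17663.357 mm³

Volume = 17663.357 mm³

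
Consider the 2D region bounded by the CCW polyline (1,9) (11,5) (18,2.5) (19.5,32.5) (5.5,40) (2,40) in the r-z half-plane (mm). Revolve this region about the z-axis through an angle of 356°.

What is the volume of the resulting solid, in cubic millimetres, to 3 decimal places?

Profile (r,z), 6 vertices: (1,9) (11,5) (18,2.5) (19.5,32.5) (5.5,40) (2,40)
edge 0: (1,9)→(11,5)  cross = 1·5 − 11·9 = -94.0000; (r_i+r_j)·cross = 12·-94.0000 = -1128.0000
edge 1: (11,5)→(18,2.5)  cross = 11·2.5 − 18·5 = -62.5000; (r_i+r_j)·cross = 29·-62.5000 = -1812.5000
edge 2: (18,2.5)→(19.5,32.5)  cross = 18·32.5 − 19.5·2.5 = 536.2500; (r_i+r_j)·cross = 37.5·536.2500 = 20109.3750
edge 3: (19.5,32.5)→(5.5,40)  cross = 19.5·40 − 5.5·32.5 = 601.2500; (r_i+r_j)·cross = 25·601.2500 = 15031.2500
edge 4: (5.5,40)→(2,40)  cross = 5.5·40 − 2·40 = 140.0000; (r_i+r_j)·cross = 7.5·140.0000 = 1050.0000
edge 5: (2,40)→(1,9)  cross = 2·9 − 1·40 = -22.0000; (r_i+r_j)·cross = 3·-22.0000 = -66.0000
Σcross = 1099.0000 → A = |Σcross|/2 = 549.5000 mm²
Σ(r_i+r_j)·cross = 33184.1250 → first moment M = |Σ|/6 = 5530.6875
R_c = M/A = 5530.6875/549.5000 = 10.0649 mm
θ = 356° = 6.213372 rad
V = θ·R_c·A = 6.213372·10.0649·549.5000 = 34364.220 mm³

Volume = 34364.220 mm³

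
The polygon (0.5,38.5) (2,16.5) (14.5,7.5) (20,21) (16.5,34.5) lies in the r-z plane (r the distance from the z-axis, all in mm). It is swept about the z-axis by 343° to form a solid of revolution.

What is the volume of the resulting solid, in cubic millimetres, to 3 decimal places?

Profile (r,z), 5 vertices: (0.5,38.5) (2,16.5) (14.5,7.5) (20,21) (16.5,34.5)
edge 0: (0.5,38.5)→(2,16.5)  cross = 0.5·16.5 − 2·38.5 = -68.7500; (r_i+r_j)·cross = 2.5·-68.7500 = -171.8750
edge 1: (2,16.5)→(14.5,7.5)  cross = 2·7.5 − 14.5·16.5 = -224.2500; (r_i+r_j)·cross = 16.5·-224.2500 = -3700.1250
edge 2: (14.5,7.5)→(20,21)  cross = 14.5·21 − 20·7.5 = 154.5000; (r_i+r_j)·cross = 34.5·154.5000 = 5330.2500
edge 3: (20,21)→(16.5,34.5)  cross = 20·34.5 − 16.5·21 = 343.5000; (r_i+r_j)·cross = 36.5·343.5000 = 12537.7500
edge 4: (16.5,34.5)→(0.5,38.5)  cross = 16.5·38.5 − 0.5·34.5 = 618.0000; (r_i+r_j)·cross = 17·618.0000 = 10506.0000
Σcross = 823.0000 → A = |Σcross|/2 = 411.5000 mm²
Σ(r_i+r_j)·cross = 24502.0000 → first moment M = |Σ|/6 = 4083.6667
R_c = M/A = 4083.6667/411.5000 = 9.9239 mm
θ = 343° = 5.986479 rad
V = θ·R_c·A = 5.986479·9.9239·411.5000 = 24446.786 mm³

Volume = 24446.786 mm³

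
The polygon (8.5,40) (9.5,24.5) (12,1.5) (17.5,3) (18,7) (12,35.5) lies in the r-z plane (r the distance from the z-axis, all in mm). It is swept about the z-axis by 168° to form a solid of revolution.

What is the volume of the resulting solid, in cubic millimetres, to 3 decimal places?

Volume = 6801.312 mm³

Profile (r,z), 6 vertices: (8.5,40) (9.5,24.5) (12,1.5) (17.5,3) (18,7) (12,35.5)
edge 0: (8.5,40)→(9.5,24.5)  cross = 8.5·24.5 − 9.5·40 = -171.7500; (r_i+r_j)·cross = 18·-171.7500 = -3091.5000
edge 1: (9.5,24.5)→(12,1.5)  cross = 9.5·1.5 − 12·24.5 = -279.7500; (r_i+r_j)·cross = 21.5·-279.7500 = -6014.6250
edge 2: (12,1.5)→(17.5,3)  cross = 12·3 − 17.5·1.5 = 9.7500; (r_i+r_j)·cross = 29.5·9.7500 = 287.6250
edge 3: (17.5,3)→(18,7)  cross = 17.5·7 − 18·3 = 68.5000; (r_i+r_j)·cross = 35.5·68.5000 = 2431.7500
edge 4: (18,7)→(12,35.5)  cross = 18·35.5 − 12·7 = 555.0000; (r_i+r_j)·cross = 30·555.0000 = 16650.0000
edge 5: (12,35.5)→(8.5,40)  cross = 12·40 − 8.5·35.5 = 178.2500; (r_i+r_j)·cross = 20.5·178.2500 = 3654.1250
Σcross = 360.0000 → A = |Σcross|/2 = 180.0000 mm²
Σ(r_i+r_j)·cross = 13917.3750 → first moment M = |Σ|/6 = 2319.5625
R_c = M/A = 2319.5625/180.0000 = 12.8865 mm
θ = 168° = 2.932153 rad
V = θ·R_c·A = 2.932153·12.8865·180.0000 = 6801.312 mm³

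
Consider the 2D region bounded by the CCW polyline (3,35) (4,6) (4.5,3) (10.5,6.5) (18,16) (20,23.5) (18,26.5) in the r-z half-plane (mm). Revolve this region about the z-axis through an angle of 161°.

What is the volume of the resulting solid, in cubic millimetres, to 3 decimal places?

Volume = 9356.648 mm³

Profile (r,z), 7 vertices: (3,35) (4,6) (4.5,3) (10.5,6.5) (18,16) (20,23.5) (18,26.5)
edge 0: (3,35)→(4,6)  cross = 3·6 − 4·35 = -122.0000; (r_i+r_j)·cross = 7·-122.0000 = -854.0000
edge 1: (4,6)→(4.5,3)  cross = 4·3 − 4.5·6 = -15.0000; (r_i+r_j)·cross = 8.5·-15.0000 = -127.5000
edge 2: (4.5,3)→(10.5,6.5)  cross = 4.5·6.5 − 10.5·3 = -2.2500; (r_i+r_j)·cross = 15·-2.2500 = -33.7500
edge 3: (10.5,6.5)→(18,16)  cross = 10.5·16 − 18·6.5 = 51.0000; (r_i+r_j)·cross = 28.5·51.0000 = 1453.5000
edge 4: (18,16)→(20,23.5)  cross = 18·23.5 − 20·16 = 103.0000; (r_i+r_j)·cross = 38·103.0000 = 3914.0000
edge 5: (20,23.5)→(18,26.5)  cross = 20·26.5 − 18·23.5 = 107.0000; (r_i+r_j)·cross = 38·107.0000 = 4066.0000
edge 6: (18,26.5)→(3,35)  cross = 18·35 − 3·26.5 = 550.5000; (r_i+r_j)·cross = 21·550.5000 = 11560.5000
Σcross = 672.2500 → A = |Σcross|/2 = 336.1250 mm²
Σ(r_i+r_j)·cross = 19978.7500 → first moment M = |Σ|/6 = 3329.7917
R_c = M/A = 3329.7917/336.1250 = 9.9064 mm
θ = 161° = 2.809980 rad
V = θ·R_c·A = 2.809980·9.9064·336.1250 = 9356.648 mm³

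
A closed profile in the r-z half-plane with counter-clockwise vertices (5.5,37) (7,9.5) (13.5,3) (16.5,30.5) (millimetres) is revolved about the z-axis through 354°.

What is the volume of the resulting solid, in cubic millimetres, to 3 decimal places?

Profile (r,z), 4 vertices: (5.5,37) (7,9.5) (13.5,3) (16.5,30.5)
edge 0: (5.5,37)→(7,9.5)  cross = 5.5·9.5 − 7·37 = -206.7500; (r_i+r_j)·cross = 12.5·-206.7500 = -2584.3750
edge 1: (7,9.5)→(13.5,3)  cross = 7·3 − 13.5·9.5 = -107.2500; (r_i+r_j)·cross = 20.5·-107.2500 = -2198.6250
edge 2: (13.5,3)→(16.5,30.5)  cross = 13.5·30.5 − 16.5·3 = 362.2500; (r_i+r_j)·cross = 30·362.2500 = 10867.5000
edge 3: (16.5,30.5)→(5.5,37)  cross = 16.5·37 − 5.5·30.5 = 442.7500; (r_i+r_j)·cross = 22·442.7500 = 9740.5000
Σcross = 491.0000 → A = |Σcross|/2 = 245.5000 mm²
Σ(r_i+r_j)·cross = 15825.0000 → first moment M = |Σ|/6 = 2637.5000
R_c = M/A = 2637.5000/245.5000 = 10.7434 mm
θ = 354° = 6.178466 rad
V = θ·R_c·A = 6.178466·10.7434·245.5000 = 16295.703 mm³

Volume = 16295.703 mm³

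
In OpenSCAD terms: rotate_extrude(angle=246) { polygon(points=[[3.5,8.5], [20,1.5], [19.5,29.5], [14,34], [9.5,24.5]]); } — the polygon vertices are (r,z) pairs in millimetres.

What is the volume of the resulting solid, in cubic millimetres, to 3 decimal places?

Profile (r,z), 5 vertices: (3.5,8.5) (20,1.5) (19.5,29.5) (14,34) (9.5,24.5)
edge 0: (3.5,8.5)→(20,1.5)  cross = 3.5·1.5 − 20·8.5 = -164.7500; (r_i+r_j)·cross = 23.5·-164.7500 = -3871.6250
edge 1: (20,1.5)→(19.5,29.5)  cross = 20·29.5 − 19.5·1.5 = 560.7500; (r_i+r_j)·cross = 39.5·560.7500 = 22149.6250
edge 2: (19.5,29.5)→(14,34)  cross = 19.5·34 − 14·29.5 = 250.0000; (r_i+r_j)·cross = 33.5·250.0000 = 8375.0000
edge 3: (14,34)→(9.5,24.5)  cross = 14·24.5 − 9.5·34 = 20.0000; (r_i+r_j)·cross = 23.5·20.0000 = 470.0000
edge 4: (9.5,24.5)→(3.5,8.5)  cross = 9.5·8.5 − 3.5·24.5 = -5.0000; (r_i+r_j)·cross = 13·-5.0000 = -65.0000
Σcross = 661.0000 → A = |Σcross|/2 = 330.5000 mm²
Σ(r_i+r_j)·cross = 27058.0000 → first moment M = |Σ|/6 = 4509.6667
R_c = M/A = 4509.6667/330.5000 = 13.6450 mm
θ = 246° = 4.293510 rad
V = θ·R_c·A = 4.293510·13.6450·330.5000 = 19362.299 mm³

Volume = 19362.299 mm³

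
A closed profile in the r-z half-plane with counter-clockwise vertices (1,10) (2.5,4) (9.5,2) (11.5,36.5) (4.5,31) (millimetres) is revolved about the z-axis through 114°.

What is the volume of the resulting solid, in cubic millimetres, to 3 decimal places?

Volume = 3144.433 mm³

Profile (r,z), 5 vertices: (1,10) (2.5,4) (9.5,2) (11.5,36.5) (4.5,31)
edge 0: (1,10)→(2.5,4)  cross = 1·4 − 2.5·10 = -21.0000; (r_i+r_j)·cross = 3.5·-21.0000 = -73.5000
edge 1: (2.5,4)→(9.5,2)  cross = 2.5·2 − 9.5·4 = -33.0000; (r_i+r_j)·cross = 12·-33.0000 = -396.0000
edge 2: (9.5,2)→(11.5,36.5)  cross = 9.5·36.5 − 11.5·2 = 323.7500; (r_i+r_j)·cross = 21·323.7500 = 6798.7500
edge 3: (11.5,36.5)→(4.5,31)  cross = 11.5·31 − 4.5·36.5 = 192.2500; (r_i+r_j)·cross = 16·192.2500 = 3076.0000
edge 4: (4.5,31)→(1,10)  cross = 4.5·10 − 1·31 = 14.0000; (r_i+r_j)·cross = 5.5·14.0000 = 77.0000
Σcross = 476.0000 → A = |Σcross|/2 = 238.0000 mm²
Σ(r_i+r_j)·cross = 9482.2500 → first moment M = |Σ|/6 = 1580.3750
R_c = M/A = 1580.3750/238.0000 = 6.6402 mm
θ = 114° = 1.989675 rad
V = θ·R_c·A = 1.989675·6.6402·238.0000 = 3144.433 mm³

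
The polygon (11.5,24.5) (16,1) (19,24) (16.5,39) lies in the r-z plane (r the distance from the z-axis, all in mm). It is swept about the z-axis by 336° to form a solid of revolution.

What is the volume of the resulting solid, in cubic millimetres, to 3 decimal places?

Profile (r,z), 4 vertices: (11.5,24.5) (16,1) (19,24) (16.5,39)
edge 0: (11.5,24.5)→(16,1)  cross = 11.5·1 − 16·24.5 = -380.5000; (r_i+r_j)·cross = 27.5·-380.5000 = -10463.7500
edge 1: (16,1)→(19,24)  cross = 16·24 − 19·1 = 365.0000; (r_i+r_j)·cross = 35·365.0000 = 12775.0000
edge 2: (19,24)→(16.5,39)  cross = 19·39 − 16.5·24 = 345.0000; (r_i+r_j)·cross = 35.5·345.0000 = 12247.5000
edge 3: (16.5,39)→(11.5,24.5)  cross = 16.5·24.5 − 11.5·39 = -44.2500; (r_i+r_j)·cross = 28·-44.2500 = -1239.0000
Σcross = 285.2500 → A = |Σcross|/2 = 142.6250 mm²
Σ(r_i+r_j)·cross = 13319.7500 → first moment M = |Σ|/6 = 2219.9583
R_c = M/A = 2219.9583/142.6250 = 15.5650 mm
θ = 336° = 5.864306 rad
V = θ·R_c·A = 5.864306·15.5650·142.6250 = 13018.516 mm³

Volume = 13018.516 mm³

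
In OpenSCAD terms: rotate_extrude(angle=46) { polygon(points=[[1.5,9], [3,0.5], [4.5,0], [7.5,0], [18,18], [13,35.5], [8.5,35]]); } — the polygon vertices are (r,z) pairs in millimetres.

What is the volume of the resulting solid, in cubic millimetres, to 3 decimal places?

Volume = 2595.535 mm³

Profile (r,z), 7 vertices: (1.5,9) (3,0.5) (4.5,0) (7.5,0) (18,18) (13,35.5) (8.5,35)
edge 0: (1.5,9)→(3,0.5)  cross = 1.5·0.5 − 3·9 = -26.2500; (r_i+r_j)·cross = 4.5·-26.2500 = -118.1250
edge 1: (3,0.5)→(4.5,0)  cross = 3·0 − 4.5·0.5 = -2.2500; (r_i+r_j)·cross = 7.5·-2.2500 = -16.8750
edge 2: (4.5,0)→(7.5,0)  cross = 4.5·0 − 7.5·0 = 0.0000; (r_i+r_j)·cross = 12·0.0000 = 0.0000
edge 3: (7.5,0)→(18,18)  cross = 7.5·18 − 18·0 = 135.0000; (r_i+r_j)·cross = 25.5·135.0000 = 3442.5000
edge 4: (18,18)→(13,35.5)  cross = 18·35.5 − 13·18 = 405.0000; (r_i+r_j)·cross = 31·405.0000 = 12555.0000
edge 5: (13,35.5)→(8.5,35)  cross = 13·35 − 8.5·35.5 = 153.2500; (r_i+r_j)·cross = 21.5·153.2500 = 3294.8750
edge 6: (8.5,35)→(1.5,9)  cross = 8.5·9 − 1.5·35 = 24.0000; (r_i+r_j)·cross = 10·24.0000 = 240.0000
Σcross = 688.7500 → A = |Σcross|/2 = 344.3750 mm²
Σ(r_i+r_j)·cross = 19397.3750 → first moment M = |Σ|/6 = 3232.8958
R_c = M/A = 3232.8958/344.3750 = 9.3877 mm
θ = 46° = 0.802851 rad
V = θ·R_c·A = 0.802851·9.3877·344.3750 = 2595.535 mm³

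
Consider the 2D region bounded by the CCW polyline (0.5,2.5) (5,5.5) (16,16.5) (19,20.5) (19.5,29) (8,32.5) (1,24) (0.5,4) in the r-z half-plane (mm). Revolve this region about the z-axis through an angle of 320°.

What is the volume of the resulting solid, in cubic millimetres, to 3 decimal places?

Profile (r,z), 8 vertices: (0.5,2.5) (5,5.5) (16,16.5) (19,20.5) (19.5,29) (8,32.5) (1,24) (0.5,4)
edge 0: (0.5,2.5)→(5,5.5)  cross = 0.5·5.5 − 5·2.5 = -9.7500; (r_i+r_j)·cross = 5.5·-9.7500 = -53.6250
edge 1: (5,5.5)→(16,16.5)  cross = 5·16.5 − 16·5.5 = -5.5000; (r_i+r_j)·cross = 21·-5.5000 = -115.5000
edge 2: (16,16.5)→(19,20.5)  cross = 16·20.5 − 19·16.5 = 14.5000; (r_i+r_j)·cross = 35·14.5000 = 507.5000
edge 3: (19,20.5)→(19.5,29)  cross = 19·29 − 19.5·20.5 = 151.2500; (r_i+r_j)·cross = 38.5·151.2500 = 5823.1250
edge 4: (19.5,29)→(8,32.5)  cross = 19.5·32.5 − 8·29 = 401.7500; (r_i+r_j)·cross = 27.5·401.7500 = 11048.1250
edge 5: (8,32.5)→(1,24)  cross = 8·24 − 1·32.5 = 159.5000; (r_i+r_j)·cross = 9·159.5000 = 1435.5000
edge 6: (1,24)→(0.5,4)  cross = 1·4 − 0.5·24 = -8.0000; (r_i+r_j)·cross = 1.5·-8.0000 = -12.0000
edge 7: (0.5,4)→(0.5,2.5)  cross = 0.5·2.5 − 0.5·4 = -0.7500; (r_i+r_j)·cross = 1·-0.7500 = -0.7500
Σcross = 703.0000 → A = |Σcross|/2 = 351.5000 mm²
Σ(r_i+r_j)·cross = 18632.3750 → first moment M = |Σ|/6 = 3105.3958
R_c = M/A = 3105.3958/351.5000 = 8.8347 mm
θ = 320° = 5.585054 rad
V = θ·R_c·A = 5.585054·8.8347·351.5000 = 17343.802 mm³

Volume = 17343.802 mm³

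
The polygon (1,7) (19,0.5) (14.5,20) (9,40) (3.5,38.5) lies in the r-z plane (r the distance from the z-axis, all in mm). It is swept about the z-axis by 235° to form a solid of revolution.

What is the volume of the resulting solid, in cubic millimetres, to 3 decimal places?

Volume = 14871.698 mm³

Profile (r,z), 5 vertices: (1,7) (19,0.5) (14.5,20) (9,40) (3.5,38.5)
edge 0: (1,7)→(19,0.5)  cross = 1·0.5 − 19·7 = -132.5000; (r_i+r_j)·cross = 20·-132.5000 = -2650.0000
edge 1: (19,0.5)→(14.5,20)  cross = 19·20 − 14.5·0.5 = 372.7500; (r_i+r_j)·cross = 33.5·372.7500 = 12487.1250
edge 2: (14.5,20)→(9,40)  cross = 14.5·40 − 9·20 = 400.0000; (r_i+r_j)·cross = 23.5·400.0000 = 9400.0000
edge 3: (9,40)→(3.5,38.5)  cross = 9·38.5 − 3.5·40 = 206.5000; (r_i+r_j)·cross = 12.5·206.5000 = 2581.2500
edge 4: (3.5,38.5)→(1,7)  cross = 3.5·7 − 1·38.5 = -14.0000; (r_i+r_j)·cross = 4.5·-14.0000 = -63.0000
Σcross = 832.7500 → A = |Σcross|/2 = 416.3750 mm²
Σ(r_i+r_j)·cross = 21755.3750 → first moment M = |Σ|/6 = 3625.8958
R_c = M/A = 3625.8958/416.3750 = 8.7082 mm
θ = 235° = 4.101524 rad
V = θ·R_c·A = 4.101524·8.7082·416.3750 = 14871.698 mm³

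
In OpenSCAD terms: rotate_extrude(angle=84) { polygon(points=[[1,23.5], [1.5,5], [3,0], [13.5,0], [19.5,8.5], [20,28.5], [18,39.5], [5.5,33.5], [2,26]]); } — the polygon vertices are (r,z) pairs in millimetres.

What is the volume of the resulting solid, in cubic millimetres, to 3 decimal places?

Volume = 9555.124 mm³

Profile (r,z), 9 vertices: (1,23.5) (1.5,5) (3,0) (13.5,0) (19.5,8.5) (20,28.5) (18,39.5) (5.5,33.5) (2,26)
edge 0: (1,23.5)→(1.5,5)  cross = 1·5 − 1.5·23.5 = -30.2500; (r_i+r_j)·cross = 2.5·-30.2500 = -75.6250
edge 1: (1.5,5)→(3,0)  cross = 1.5·0 − 3·5 = -15.0000; (r_i+r_j)·cross = 4.5·-15.0000 = -67.5000
edge 2: (3,0)→(13.5,0)  cross = 3·0 − 13.5·0 = 0.0000; (r_i+r_j)·cross = 16.5·0.0000 = 0.0000
edge 3: (13.5,0)→(19.5,8.5)  cross = 13.5·8.5 − 19.5·0 = 114.7500; (r_i+r_j)·cross = 33·114.7500 = 3786.7500
edge 4: (19.5,8.5)→(20,28.5)  cross = 19.5·28.5 − 20·8.5 = 385.7500; (r_i+r_j)·cross = 39.5·385.7500 = 15237.1250
edge 5: (20,28.5)→(18,39.5)  cross = 20·39.5 − 18·28.5 = 277.0000; (r_i+r_j)·cross = 38·277.0000 = 10526.0000
edge 6: (18,39.5)→(5.5,33.5)  cross = 18·33.5 − 5.5·39.5 = 385.7500; (r_i+r_j)·cross = 23.5·385.7500 = 9065.1250
edge 7: (5.5,33.5)→(2,26)  cross = 5.5·26 − 2·33.5 = 76.0000; (r_i+r_j)·cross = 7.5·76.0000 = 570.0000
edge 8: (2,26)→(1,23.5)  cross = 2·23.5 − 1·26 = 21.0000; (r_i+r_j)·cross = 3·21.0000 = 63.0000
Σcross = 1215.0000 → A = |Σcross|/2 = 607.5000 mm²
Σ(r_i+r_j)·cross = 39104.8750 → first moment M = |Σ|/6 = 6517.4792
R_c = M/A = 6517.4792/607.5000 = 10.7284 mm
θ = 84° = 1.466077 rad
V = θ·R_c·A = 1.466077·10.7284·607.5000 = 9555.124 mm³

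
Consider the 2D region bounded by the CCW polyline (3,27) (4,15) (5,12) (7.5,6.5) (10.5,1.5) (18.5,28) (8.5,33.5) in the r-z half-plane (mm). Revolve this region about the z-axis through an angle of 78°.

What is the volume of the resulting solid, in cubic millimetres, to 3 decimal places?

Profile (r,z), 7 vertices: (3,27) (4,15) (5,12) (7.5,6.5) (10.5,1.5) (18.5,28) (8.5,33.5)
edge 0: (3,27)→(4,15)  cross = 3·15 − 4·27 = -63.0000; (r_i+r_j)·cross = 7·-63.0000 = -441.0000
edge 1: (4,15)→(5,12)  cross = 4·12 − 5·15 = -27.0000; (r_i+r_j)·cross = 9·-27.0000 = -243.0000
edge 2: (5,12)→(7.5,6.5)  cross = 5·6.5 − 7.5·12 = -57.5000; (r_i+r_j)·cross = 12.5·-57.5000 = -718.7500
edge 3: (7.5,6.5)→(10.5,1.5)  cross = 7.5·1.5 − 10.5·6.5 = -57.0000; (r_i+r_j)·cross = 18·-57.0000 = -1026.0000
edge 4: (10.5,1.5)→(18.5,28)  cross = 10.5·28 − 18.5·1.5 = 266.2500; (r_i+r_j)·cross = 29·266.2500 = 7721.2500
edge 5: (18.5,28)→(8.5,33.5)  cross = 18.5·33.5 − 8.5·28 = 381.7500; (r_i+r_j)·cross = 27·381.7500 = 10307.2500
edge 6: (8.5,33.5)→(3,27)  cross = 8.5·27 − 3·33.5 = 129.0000; (r_i+r_j)·cross = 11.5·129.0000 = 1483.5000
Σcross = 572.5000 → A = |Σcross|/2 = 286.2500 mm²
Σ(r_i+r_j)·cross = 17083.2500 → first moment M = |Σ|/6 = 2847.2083
R_c = M/A = 2847.2083/286.2500 = 9.9466 mm
θ = 78° = 1.361357 rad
V = θ·R_c·A = 1.361357·9.9466·286.2500 = 3876.066 mm³

Volume = 3876.066 mm³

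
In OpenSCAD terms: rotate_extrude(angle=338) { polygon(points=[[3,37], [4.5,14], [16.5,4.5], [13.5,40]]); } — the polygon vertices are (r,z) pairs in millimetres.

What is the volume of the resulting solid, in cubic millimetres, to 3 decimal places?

Volume = 18562.611 mm³

Profile (r,z), 4 vertices: (3,37) (4.5,14) (16.5,4.5) (13.5,40)
edge 0: (3,37)→(4.5,14)  cross = 3·14 − 4.5·37 = -124.5000; (r_i+r_j)·cross = 7.5·-124.5000 = -933.7500
edge 1: (4.5,14)→(16.5,4.5)  cross = 4.5·4.5 − 16.5·14 = -210.7500; (r_i+r_j)·cross = 21·-210.7500 = -4425.7500
edge 2: (16.5,4.5)→(13.5,40)  cross = 16.5·40 − 13.5·4.5 = 599.2500; (r_i+r_j)·cross = 30·599.2500 = 17977.5000
edge 3: (13.5,40)→(3,37)  cross = 13.5·37 − 3·40 = 379.5000; (r_i+r_j)·cross = 16.5·379.5000 = 6261.7500
Σcross = 643.5000 → A = |Σcross|/2 = 321.7500 mm²
Σ(r_i+r_j)·cross = 18879.7500 → first moment M = |Σ|/6 = 3146.6250
R_c = M/A = 3146.6250/321.7500 = 9.7797 mm
θ = 338° = 5.899213 rad
V = θ·R_c·A = 5.899213·9.7797·321.7500 = 18562.611 mm³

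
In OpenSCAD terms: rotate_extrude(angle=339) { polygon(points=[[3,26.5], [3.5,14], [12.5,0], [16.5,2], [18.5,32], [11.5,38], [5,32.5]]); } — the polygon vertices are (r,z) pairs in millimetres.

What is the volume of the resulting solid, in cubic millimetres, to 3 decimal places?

Volume = 27751.137 mm³

Profile (r,z), 7 vertices: (3,26.5) (3.5,14) (12.5,0) (16.5,2) (18.5,32) (11.5,38) (5,32.5)
edge 0: (3,26.5)→(3.5,14)  cross = 3·14 − 3.5·26.5 = -50.7500; (r_i+r_j)·cross = 6.5·-50.7500 = -329.8750
edge 1: (3.5,14)→(12.5,0)  cross = 3.5·0 − 12.5·14 = -175.0000; (r_i+r_j)·cross = 16·-175.0000 = -2800.0000
edge 2: (12.5,0)→(16.5,2)  cross = 12.5·2 − 16.5·0 = 25.0000; (r_i+r_j)·cross = 29·25.0000 = 725.0000
edge 3: (16.5,2)→(18.5,32)  cross = 16.5·32 − 18.5·2 = 491.0000; (r_i+r_j)·cross = 35·491.0000 = 17185.0000
edge 4: (18.5,32)→(11.5,38)  cross = 18.5·38 − 11.5·32 = 335.0000; (r_i+r_j)·cross = 30·335.0000 = 10050.0000
edge 5: (11.5,38)→(5,32.5)  cross = 11.5·32.5 − 5·38 = 183.7500; (r_i+r_j)·cross = 16.5·183.7500 = 3031.8750
edge 6: (5,32.5)→(3,26.5)  cross = 5·26.5 − 3·32.5 = 35.0000; (r_i+r_j)·cross = 8·35.0000 = 280.0000
Σcross = 844.0000 → A = |Σcross|/2 = 422.0000 mm²
Σ(r_i+r_j)·cross = 28142.0000 → first moment M = |Σ|/6 = 4690.3333
R_c = M/A = 4690.3333/422.0000 = 11.1145 mm
θ = 339° = 5.916666 rad
V = θ·R_c·A = 5.916666·11.1145·422.0000 = 27751.137 mm³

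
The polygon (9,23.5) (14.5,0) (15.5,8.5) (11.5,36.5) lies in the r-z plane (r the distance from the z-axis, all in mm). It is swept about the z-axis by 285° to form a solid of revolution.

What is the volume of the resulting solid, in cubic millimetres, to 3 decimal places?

Volume = 5912.445 mm³

Profile (r,z), 4 vertices: (9,23.5) (14.5,0) (15.5,8.5) (11.5,36.5)
edge 0: (9,23.5)→(14.5,0)  cross = 9·0 − 14.5·23.5 = -340.7500; (r_i+r_j)·cross = 23.5·-340.7500 = -8007.6250
edge 1: (14.5,0)→(15.5,8.5)  cross = 14.5·8.5 − 15.5·0 = 123.2500; (r_i+r_j)·cross = 30·123.2500 = 3697.5000
edge 2: (15.5,8.5)→(11.5,36.5)  cross = 15.5·36.5 − 11.5·8.5 = 468.0000; (r_i+r_j)·cross = 27·468.0000 = 12636.0000
edge 3: (11.5,36.5)→(9,23.5)  cross = 11.5·23.5 − 9·36.5 = -58.2500; (r_i+r_j)·cross = 20.5·-58.2500 = -1194.1250
Σcross = 192.2500 → A = |Σcross|/2 = 96.1250 mm²
Σ(r_i+r_j)·cross = 7131.7500 → first moment M = |Σ|/6 = 1188.6250
R_c = M/A = 1188.6250/96.1250 = 12.3654 mm
θ = 285° = 4.974188 rad
V = θ·R_c·A = 4.974188·12.3654·96.1250 = 5912.445 mm³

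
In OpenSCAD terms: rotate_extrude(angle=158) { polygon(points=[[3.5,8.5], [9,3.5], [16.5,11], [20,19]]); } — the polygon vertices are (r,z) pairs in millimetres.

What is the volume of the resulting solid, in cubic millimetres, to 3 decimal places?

Profile (r,z), 4 vertices: (3.5,8.5) (9,3.5) (16.5,11) (20,19)
edge 0: (3.5,8.5)→(9,3.5)  cross = 3.5·3.5 − 9·8.5 = -64.2500; (r_i+r_j)·cross = 12.5·-64.2500 = -803.1250
edge 1: (9,3.5)→(16.5,11)  cross = 9·11 − 16.5·3.5 = 41.2500; (r_i+r_j)·cross = 25.5·41.2500 = 1051.8750
edge 2: (16.5,11)→(20,19)  cross = 16.5·19 − 20·11 = 93.5000; (r_i+r_j)·cross = 36.5·93.5000 = 3412.7500
edge 3: (20,19)→(3.5,8.5)  cross = 20·8.5 − 3.5·19 = 103.5000; (r_i+r_j)·cross = 23.5·103.5000 = 2432.2500
Σcross = 174.0000 → A = |Σcross|/2 = 87.0000 mm²
Σ(r_i+r_j)·cross = 6093.7500 → first moment M = |Σ|/6 = 1015.6250
R_c = M/A = 1015.6250/87.0000 = 11.6739 mm
θ = 158° = 2.757620 rad
V = θ·R_c·A = 2.757620·11.6739·87.0000 = 2800.708 mm³

Volume = 2800.708 mm³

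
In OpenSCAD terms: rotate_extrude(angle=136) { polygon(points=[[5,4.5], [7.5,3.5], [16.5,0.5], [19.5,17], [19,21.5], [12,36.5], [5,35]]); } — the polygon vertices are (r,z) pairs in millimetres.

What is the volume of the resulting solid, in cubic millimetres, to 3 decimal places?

Profile (r,z), 7 vertices: (5,4.5) (7.5,3.5) (16.5,0.5) (19.5,17) (19,21.5) (12,36.5) (5,35)
edge 0: (5,4.5)→(7.5,3.5)  cross = 5·3.5 − 7.5·4.5 = -16.2500; (r_i+r_j)·cross = 12.5·-16.2500 = -203.1250
edge 1: (7.5,3.5)→(16.5,0.5)  cross = 7.5·0.5 − 16.5·3.5 = -54.0000; (r_i+r_j)·cross = 24·-54.0000 = -1296.0000
edge 2: (16.5,0.5)→(19.5,17)  cross = 16.5·17 − 19.5·0.5 = 270.7500; (r_i+r_j)·cross = 36·270.7500 = 9747.0000
edge 3: (19.5,17)→(19,21.5)  cross = 19.5·21.5 − 19·17 = 96.2500; (r_i+r_j)·cross = 38.5·96.2500 = 3705.6250
edge 4: (19,21.5)→(12,36.5)  cross = 19·36.5 − 12·21.5 = 435.5000; (r_i+r_j)·cross = 31·435.5000 = 13500.5000
edge 5: (12,36.5)→(5,35)  cross = 12·35 − 5·36.5 = 237.5000; (r_i+r_j)·cross = 17·237.5000 = 4037.5000
edge 6: (5,35)→(5,4.5)  cross = 5·4.5 − 5·35 = -152.5000; (r_i+r_j)·cross = 10·-152.5000 = -1525.0000
Σcross = 817.2500 → A = |Σcross|/2 = 408.6250 mm²
Σ(r_i+r_j)·cross = 27966.5000 → first moment M = |Σ|/6 = 4661.0833
R_c = M/A = 4661.0833/408.6250 = 11.4068 mm
θ = 136° = 2.373648 rad
V = θ·R_c·A = 2.373648·11.4068·408.6250 = 11063.770 mm³

Volume = 11063.770 mm³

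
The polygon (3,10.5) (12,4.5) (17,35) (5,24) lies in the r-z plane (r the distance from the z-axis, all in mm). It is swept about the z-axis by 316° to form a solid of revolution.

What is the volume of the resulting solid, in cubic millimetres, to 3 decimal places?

Volume = 12173.974 mm³

Profile (r,z), 4 vertices: (3,10.5) (12,4.5) (17,35) (5,24)
edge 0: (3,10.5)→(12,4.5)  cross = 3·4.5 − 12·10.5 = -112.5000; (r_i+r_j)·cross = 15·-112.5000 = -1687.5000
edge 1: (12,4.5)→(17,35)  cross = 12·35 − 17·4.5 = 343.5000; (r_i+r_j)·cross = 29·343.5000 = 9961.5000
edge 2: (17,35)→(5,24)  cross = 17·24 − 5·35 = 233.0000; (r_i+r_j)·cross = 22·233.0000 = 5126.0000
edge 3: (5,24)→(3,10.5)  cross = 5·10.5 − 3·24 = -19.5000; (r_i+r_j)·cross = 8·-19.5000 = -156.0000
Σcross = 444.5000 → A = |Σcross|/2 = 222.2500 mm²
Σ(r_i+r_j)·cross = 13244.0000 → first moment M = |Σ|/6 = 2207.3333
R_c = M/A = 2207.3333/222.2500 = 9.9318 mm
θ = 316° = 5.515240 rad
V = θ·R_c·A = 5.515240·9.9318·222.2500 = 12173.974 mm³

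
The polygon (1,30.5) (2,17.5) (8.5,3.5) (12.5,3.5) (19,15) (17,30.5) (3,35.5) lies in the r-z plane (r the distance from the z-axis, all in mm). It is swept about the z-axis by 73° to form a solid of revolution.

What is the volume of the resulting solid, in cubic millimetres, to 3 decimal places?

Profile (r,z), 7 vertices: (1,30.5) (2,17.5) (8.5,3.5) (12.5,3.5) (19,15) (17,30.5) (3,35.5)
edge 0: (1,30.5)→(2,17.5)  cross = 1·17.5 − 2·30.5 = -43.5000; (r_i+r_j)·cross = 3·-43.5000 = -130.5000
edge 1: (2,17.5)→(8.5,3.5)  cross = 2·3.5 − 8.5·17.5 = -141.7500; (r_i+r_j)·cross = 10.5·-141.7500 = -1488.3750
edge 2: (8.5,3.5)→(12.5,3.5)  cross = 8.5·3.5 − 12.5·3.5 = -14.0000; (r_i+r_j)·cross = 21·-14.0000 = -294.0000
edge 3: (12.5,3.5)→(19,15)  cross = 12.5·15 − 19·3.5 = 121.0000; (r_i+r_j)·cross = 31.5·121.0000 = 3811.5000
edge 4: (19,15)→(17,30.5)  cross = 19·30.5 − 17·15 = 324.5000; (r_i+r_j)·cross = 36·324.5000 = 11682.0000
edge 5: (17,30.5)→(3,35.5)  cross = 17·35.5 − 3·30.5 = 512.0000; (r_i+r_j)·cross = 20·512.0000 = 10240.0000
edge 6: (3,35.5)→(1,30.5)  cross = 3·30.5 − 1·35.5 = 56.0000; (r_i+r_j)·cross = 4·56.0000 = 224.0000
Σcross = 814.2500 → A = |Σcross|/2 = 407.1250 mm²
Σ(r_i+r_j)·cross = 24044.6250 → first moment M = |Σ|/6 = 4007.4375
R_c = M/A = 4007.4375/407.1250 = 9.8433 mm
θ = 73° = 1.274090 rad
V = θ·R_c·A = 1.274090·9.8433·407.1250 = 5105.837 mm³

Volume = 5105.837 mm³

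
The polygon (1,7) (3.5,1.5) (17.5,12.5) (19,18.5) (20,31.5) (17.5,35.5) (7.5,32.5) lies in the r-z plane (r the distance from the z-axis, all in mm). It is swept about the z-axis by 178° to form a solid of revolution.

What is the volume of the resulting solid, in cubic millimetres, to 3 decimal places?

Profile (r,z), 7 vertices: (1,7) (3.5,1.5) (17.5,12.5) (19,18.5) (20,31.5) (17.5,35.5) (7.5,32.5)
edge 0: (1,7)→(3.5,1.5)  cross = 1·1.5 − 3.5·7 = -23.0000; (r_i+r_j)·cross = 4.5·-23.0000 = -103.5000
edge 1: (3.5,1.5)→(17.5,12.5)  cross = 3.5·12.5 − 17.5·1.5 = 17.5000; (r_i+r_j)·cross = 21·17.5000 = 367.5000
edge 2: (17.5,12.5)→(19,18.5)  cross = 17.5·18.5 − 19·12.5 = 86.2500; (r_i+r_j)·cross = 36.5·86.2500 = 3148.1250
edge 3: (19,18.5)→(20,31.5)  cross = 19·31.5 − 20·18.5 = 228.5000; (r_i+r_j)·cross = 39·228.5000 = 8911.5000
edge 4: (20,31.5)→(17.5,35.5)  cross = 20·35.5 − 17.5·31.5 = 158.7500; (r_i+r_j)·cross = 37.5·158.7500 = 5953.1250
edge 5: (17.5,35.5)→(7.5,32.5)  cross = 17.5·32.5 − 7.5·35.5 = 302.5000; (r_i+r_j)·cross = 25·302.5000 = 7562.5000
edge 6: (7.5,32.5)→(1,7)  cross = 7.5·7 − 1·32.5 = 20.0000; (r_i+r_j)·cross = 8.5·20.0000 = 170.0000
Σcross = 790.5000 → A = |Σcross|/2 = 395.2500 mm²
Σ(r_i+r_j)·cross = 26009.2500 → first moment M = |Σ|/6 = 4334.8750
R_c = M/A = 4334.8750/395.2500 = 10.9674 mm
θ = 178° = 3.106686 rad
V = θ·R_c·A = 3.106686·10.9674·395.2500 = 13467.096 mm³

Volume = 13467.096 mm³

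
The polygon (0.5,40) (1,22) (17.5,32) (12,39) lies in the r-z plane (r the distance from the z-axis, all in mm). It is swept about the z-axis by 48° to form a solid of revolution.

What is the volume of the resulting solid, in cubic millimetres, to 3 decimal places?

Profile (r,z), 4 vertices: (0.5,40) (1,22) (17.5,32) (12,39)
edge 0: (0.5,40)→(1,22)  cross = 0.5·22 − 1·40 = -29.0000; (r_i+r_j)·cross = 1.5·-29.0000 = -43.5000
edge 1: (1,22)→(17.5,32)  cross = 1·32 − 17.5·22 = -353.0000; (r_i+r_j)·cross = 18.5·-353.0000 = -6530.5000
edge 2: (17.5,32)→(12,39)  cross = 17.5·39 − 12·32 = 298.5000; (r_i+r_j)·cross = 29.5·298.5000 = 8805.7500
edge 3: (12,39)→(0.5,40)  cross = 12·40 − 0.5·39 = 460.5000; (r_i+r_j)·cross = 12.5·460.5000 = 5756.2500
Σcross = 377.0000 → A = |Σcross|/2 = 188.5000 mm²
Σ(r_i+r_j)·cross = 7988.0000 → first moment M = |Σ|/6 = 1331.3333
R_c = M/A = 1331.3333/188.5000 = 7.0628 mm
θ = 48° = 0.837758 rad
V = θ·R_c·A = 0.837758·7.0628·188.5000 = 1115.335 mm³

Volume = 1115.335 mm³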